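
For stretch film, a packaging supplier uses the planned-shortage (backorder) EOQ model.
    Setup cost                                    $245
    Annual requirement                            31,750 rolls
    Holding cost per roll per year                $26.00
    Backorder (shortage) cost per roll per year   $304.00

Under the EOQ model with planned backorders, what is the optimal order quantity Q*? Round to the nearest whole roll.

Basic EOQ = √(2·31,750·245/26) = 773.541
Backorder adjustment √((H+b)/b) = √((26+304)/304) = 1.0419
Q* = 773.541 × 1.0419 ≈ 805.94

806 rolls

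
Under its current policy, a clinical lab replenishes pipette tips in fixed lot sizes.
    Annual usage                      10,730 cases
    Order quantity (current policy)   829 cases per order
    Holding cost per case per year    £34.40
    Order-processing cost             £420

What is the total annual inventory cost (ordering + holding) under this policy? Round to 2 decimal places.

£19,694.99

Orders/yr = 10,730/829 = 12.943; ordering cost = 12.943 × £420 = £5,436.19
Average inventory = 829/2 = 414.5; holding cost = 414.5 × £34.4 = £14,258.80
Total = £5,436.19 + £14,258.80 = £19,694.99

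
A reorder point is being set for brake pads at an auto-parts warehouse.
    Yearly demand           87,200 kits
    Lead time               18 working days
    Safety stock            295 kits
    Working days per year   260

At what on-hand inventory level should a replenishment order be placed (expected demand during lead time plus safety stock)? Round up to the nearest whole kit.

Daily demand d = 87,200 / 260 = 335.385 kits/day
Demand during lead time = 335.385 × 18 = 6,036.92
Reorder point = 6,036.92 + 295 = 6,331.92 → round up

6,332 kits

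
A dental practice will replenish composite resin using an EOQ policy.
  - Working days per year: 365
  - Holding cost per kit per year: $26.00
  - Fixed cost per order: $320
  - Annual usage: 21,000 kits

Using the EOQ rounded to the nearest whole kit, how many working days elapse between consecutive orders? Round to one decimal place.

EOQ = √(2DS/H) = √(2 × 21,000 × 320 / 26)
    = √(516,923.08) ≈ 718.97 → Q = 719 kits
Days between orders = 365 / (D/Q) = 365 / 29.207 ≈ 12.497

12.5 days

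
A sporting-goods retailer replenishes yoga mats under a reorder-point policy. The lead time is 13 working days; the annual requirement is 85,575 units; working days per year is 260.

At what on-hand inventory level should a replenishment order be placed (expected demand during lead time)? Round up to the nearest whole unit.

Daily demand d = 85,575 / 260 = 329.135 units/day
Demand during lead time = 329.135 × 13 = 4,278.75
Reorder point = 4,278.75 → round up

4,279 units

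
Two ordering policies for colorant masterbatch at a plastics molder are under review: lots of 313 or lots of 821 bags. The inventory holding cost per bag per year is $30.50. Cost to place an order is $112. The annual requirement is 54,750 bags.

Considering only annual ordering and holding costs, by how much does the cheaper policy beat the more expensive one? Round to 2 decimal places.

Annual cost at Q: ordering D·S/Q plus holding Q·H/2.
TC(313) = (54,750/313)×112 + (313/2)×30.5 = $24,364.30
TC(821) = (54,750/821)×112 + (821/2)×30.5 = $19,989.19
|ΔTC| = |$24,364.30 − $19,989.19| = $4,375.11

$4,375.11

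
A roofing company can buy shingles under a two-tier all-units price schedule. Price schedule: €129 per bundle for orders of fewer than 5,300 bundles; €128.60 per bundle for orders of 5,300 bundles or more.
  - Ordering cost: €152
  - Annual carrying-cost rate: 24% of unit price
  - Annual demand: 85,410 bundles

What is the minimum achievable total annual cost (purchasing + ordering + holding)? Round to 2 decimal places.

€11,046,242.52

H₁ = 24%×€129 = €30.9600;  H₂ = 24%×€128.60 = €30.8640
EOQ₁ = √(2×85,410×152/30.9600) = 915.78  (< 5,300, feasible at tier 1)
EOQ₂ = √(2×85,410×152/30.8640) = 917.20  (< 5,300 → use Q = 5,300 at tier-2 price)
TC(tier 1 (EOQ₁), Q≈915.8) = €11,046,242.52
TC(tier 2, Q≈5,300.0) = €11,067,965.09
Minimum at tier 1 (EOQ₁): €11,046,242.52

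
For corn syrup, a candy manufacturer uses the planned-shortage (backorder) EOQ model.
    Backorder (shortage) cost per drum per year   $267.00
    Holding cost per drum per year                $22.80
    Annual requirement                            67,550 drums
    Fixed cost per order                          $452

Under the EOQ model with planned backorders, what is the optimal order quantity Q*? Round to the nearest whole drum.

1,705 drums

Q* = √(2DS/H) · √((H + b)/b)
   = √(2 × 67,550 × 452 / 22.8) · √((22.8 + 267) / 267)
   = 1,636.551 × 1.0418 ≈ 1,704.99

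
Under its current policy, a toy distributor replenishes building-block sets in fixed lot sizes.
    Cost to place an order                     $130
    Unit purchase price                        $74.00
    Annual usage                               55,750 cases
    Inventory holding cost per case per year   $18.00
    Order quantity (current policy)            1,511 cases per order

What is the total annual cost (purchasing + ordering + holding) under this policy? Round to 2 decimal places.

$4,143,895.49

Orders/yr = 55,750/1,511 = 36.896; ordering cost = 36.896 × $130 = $4,796.49
Average inventory = 1,511/2 = 755.5; holding cost = 755.5 × $18 = $13,599.00
Purchase cost = D·C = 55,750 × 74 = $4,125,500.00
Total = $4,796.49 + $13,599.00 + $4,125,500.00 = $4,143,895.49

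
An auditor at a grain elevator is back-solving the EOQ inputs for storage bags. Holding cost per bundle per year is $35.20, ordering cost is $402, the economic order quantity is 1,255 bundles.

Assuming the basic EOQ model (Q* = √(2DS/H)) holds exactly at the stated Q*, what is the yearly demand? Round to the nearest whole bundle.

68,956 bundles per year

Since Q* = (2DS/H)^½, squaring gives Q*²·H = 2DS.
D = Q²H / (2S) = 1,255² × 35.2 / (2 × 402) = 68,956.32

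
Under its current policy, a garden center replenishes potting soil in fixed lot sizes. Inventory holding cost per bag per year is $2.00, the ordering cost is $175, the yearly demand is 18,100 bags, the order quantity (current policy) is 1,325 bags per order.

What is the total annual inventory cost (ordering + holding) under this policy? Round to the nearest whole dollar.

$3,716

Annual ordering cost = (D/Q)·S = (18,100/1,325) × 175 = $2,390.57
Annual holding cost  = (Q/2)·H = (1,325/2) × 2 = $1,325.00
Total = $2,390.57 + $1,325.00 = $3,715.57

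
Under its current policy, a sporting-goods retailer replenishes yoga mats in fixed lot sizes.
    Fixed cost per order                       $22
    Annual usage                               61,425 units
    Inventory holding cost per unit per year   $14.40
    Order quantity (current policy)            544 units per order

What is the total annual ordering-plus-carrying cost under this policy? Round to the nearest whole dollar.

Annual ordering cost = (D/Q)·S = (61,425/544) × 22 = $2,484.10
Annual holding cost  = (Q/2)·H = (544/2) × 14.4 = $3,916.80
Total = $2,484.10 + $3,916.80 = $6,400.90

$6,401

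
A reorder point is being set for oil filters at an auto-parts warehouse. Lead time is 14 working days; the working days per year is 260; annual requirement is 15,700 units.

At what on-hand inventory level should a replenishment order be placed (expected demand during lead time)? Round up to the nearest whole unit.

846 units

Daily demand d = 15,700 / 260 = 60.385 units/day
Demand during lead time = 60.385 × 14 = 845.38
Reorder point = 845.38 → round up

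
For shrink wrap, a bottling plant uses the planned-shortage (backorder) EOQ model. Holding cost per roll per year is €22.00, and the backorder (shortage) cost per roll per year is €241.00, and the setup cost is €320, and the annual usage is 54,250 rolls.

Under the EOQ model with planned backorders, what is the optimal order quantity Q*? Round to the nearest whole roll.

Basic EOQ = √(2·54,250·320/22) = 1,256.257
Backorder adjustment √((H+b)/b) = √((22+241)/241) = 1.0446
Q* = 1,256.257 × 1.0446 ≈ 1,312.34

1,312 rolls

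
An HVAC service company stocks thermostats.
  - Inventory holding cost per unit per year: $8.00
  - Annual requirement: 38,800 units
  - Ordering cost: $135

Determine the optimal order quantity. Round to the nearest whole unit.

1,144 units

EOQ = √(2DS/H) = √(2 × 38,800 × 135 / 8)
    = √(1,309,500.00) ≈ 1,144.33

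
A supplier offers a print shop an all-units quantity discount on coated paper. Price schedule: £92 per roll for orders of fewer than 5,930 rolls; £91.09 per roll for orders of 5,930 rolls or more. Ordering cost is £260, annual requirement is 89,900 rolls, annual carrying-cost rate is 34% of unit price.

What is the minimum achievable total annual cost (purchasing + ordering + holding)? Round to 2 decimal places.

£8,284,760.48

H₁ = 34%×£92 = £31.2800;  H₂ = 34%×£91.09 = £30.9706
EOQ₁ = √(2×89,900×260/31.2800) = 1,222.50  (< 5,930, feasible at tier 1)
EOQ₂ = √(2×89,900×260/30.9706) = 1,228.59  (< 5,930 → use Q = 5,930 at tier-2 price)
TC(tier 1 (EOQ₁), Q≈1,222.5) = £8,309,039.74
TC(tier 2, Q≈5,930.0) = £8,284,760.48
Minimum at tier 2: £8,284,760.48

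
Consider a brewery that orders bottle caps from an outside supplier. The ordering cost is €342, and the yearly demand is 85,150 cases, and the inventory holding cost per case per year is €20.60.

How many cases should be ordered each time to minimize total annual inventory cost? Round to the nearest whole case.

EOQ = √(2DS/H) = √(2 × 85,150 × 342 / 20.6)
    = √(2,827,310.68) ≈ 1,681.46

1,681 cases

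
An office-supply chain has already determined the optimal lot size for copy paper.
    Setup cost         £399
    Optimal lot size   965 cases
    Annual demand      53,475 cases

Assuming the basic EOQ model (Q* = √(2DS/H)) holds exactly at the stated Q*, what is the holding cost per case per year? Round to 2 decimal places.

EOQ relation: Q² = 2DS/H, so rearrange for the unknown.
H = 2DS / Q² = 2 × 53,475 × 399 / 965² = 45.8246

£45.82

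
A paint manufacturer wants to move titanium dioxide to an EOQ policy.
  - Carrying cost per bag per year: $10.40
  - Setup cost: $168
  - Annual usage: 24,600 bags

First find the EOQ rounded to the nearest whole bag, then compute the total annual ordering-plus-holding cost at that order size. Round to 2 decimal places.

$9,271.58

Optimal lot size Q* = (2 × 24,600 × $168 / $10.4)^½ ≈ 891.50 → Q = 891 bags
Ordering: D/Q × S = 24,600/891 × $168 = $4,638.38
Holding:  Q/2 × H = 891/2 × $10.4 = $4,633.20
Total = $4,638.38 + $4,633.20 = $9,271.58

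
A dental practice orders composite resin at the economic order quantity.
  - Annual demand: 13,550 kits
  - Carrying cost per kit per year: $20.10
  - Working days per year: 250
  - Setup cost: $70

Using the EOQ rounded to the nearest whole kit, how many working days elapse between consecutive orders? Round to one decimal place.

EOQ = √(2DS/H) = √(2 × 13,550 × 70 / 20.1)
    = √(94,378.11) ≈ 307.21 → Q = 307 kits
T = Q/D × 250 days = 307/13,550 × 250 = 5.664 days

5.7 days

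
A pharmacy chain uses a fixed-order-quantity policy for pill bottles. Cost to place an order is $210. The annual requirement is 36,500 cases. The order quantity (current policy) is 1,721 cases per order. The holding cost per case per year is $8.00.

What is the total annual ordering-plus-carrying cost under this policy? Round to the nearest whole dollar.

Annual ordering cost = (D/Q)·S = (36,500/1,721) × 210 = $4,453.81
Annual holding cost  = (Q/2)·H = (1,721/2) × 8 = $6,884.00
Total = $4,453.81 + $6,884.00 = $11,337.81

$11,338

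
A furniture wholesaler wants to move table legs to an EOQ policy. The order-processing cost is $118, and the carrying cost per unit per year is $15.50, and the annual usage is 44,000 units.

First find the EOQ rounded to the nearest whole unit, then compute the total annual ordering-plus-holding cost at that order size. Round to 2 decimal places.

$12,686.69

2DS/H = 2·44,000·118/15.5 = 669,935.48
EOQ = √669,935.48 ≈ 818.50 → Q = 818 units
Orders/yr = 44,000/818 = 53.790; ordering cost = 53.790 × $118 = $6,347.19
Average inventory = 818/2 = 409; holding cost = 409 × $15.5 = $6,339.50
Total = $6,347.19 + $6,339.50 = $12,686.69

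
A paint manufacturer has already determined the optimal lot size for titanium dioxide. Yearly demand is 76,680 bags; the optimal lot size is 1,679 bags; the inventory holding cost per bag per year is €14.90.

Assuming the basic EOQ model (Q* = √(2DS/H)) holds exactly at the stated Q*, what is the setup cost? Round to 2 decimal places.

€273.89

From Q* = √(2DS/H) ⇒ Q*² = 2DS/H.
S = Q²H / (2D) = 1,679² × 14.9 / (2 × 76,680) = 273.8896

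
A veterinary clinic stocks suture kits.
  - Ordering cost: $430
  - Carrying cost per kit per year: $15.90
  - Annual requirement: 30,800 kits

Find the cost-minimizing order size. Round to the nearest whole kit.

Optimal lot size Q* = (2 × 30,800 × $430 / $15.9)^½ ≈ 1,290.70

1,291 kits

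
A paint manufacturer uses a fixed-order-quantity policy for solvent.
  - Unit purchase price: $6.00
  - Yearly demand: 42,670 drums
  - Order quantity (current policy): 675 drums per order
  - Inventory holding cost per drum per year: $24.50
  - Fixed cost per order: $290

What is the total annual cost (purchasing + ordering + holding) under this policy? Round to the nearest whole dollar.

Ordering: D/Q × S = 42,670/675 × $290 = $18,332.30
Holding:  Q/2 × H = 675/2 × $24.5 = $8,268.75
Purchase cost = D·C = 42,670 × 6 = $256,020.00
Total = $18,332.30 + $8,268.75 + $256,020.00 = $282,621.05

$282,621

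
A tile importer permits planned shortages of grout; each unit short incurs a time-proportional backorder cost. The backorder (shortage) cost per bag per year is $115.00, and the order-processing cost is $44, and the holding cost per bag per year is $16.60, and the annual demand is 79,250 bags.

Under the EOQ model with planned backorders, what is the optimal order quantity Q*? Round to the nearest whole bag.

693 bags

Q* = √(2DS/H) · √((H + b)/b)
   = √(2 × 79,250 × 44 / 16.6) · √((16.6 + 115) / 115)
   = 648.167 × 1.0697 ≈ 693.37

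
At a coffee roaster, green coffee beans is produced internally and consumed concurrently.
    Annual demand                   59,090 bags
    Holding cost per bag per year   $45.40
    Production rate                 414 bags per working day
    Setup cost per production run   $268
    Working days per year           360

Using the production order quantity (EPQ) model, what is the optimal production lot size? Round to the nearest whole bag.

d = 59,090/360 = 164.1389 bags/day;  effective holding cost H(1 − d/p) = 45.4·(1 − 164.1389/414) = 27.40023
Q* = √(2DS / H_eff) = √(2·59,090·268 / 27.40023) ≈ 1,075.13

1,075 bags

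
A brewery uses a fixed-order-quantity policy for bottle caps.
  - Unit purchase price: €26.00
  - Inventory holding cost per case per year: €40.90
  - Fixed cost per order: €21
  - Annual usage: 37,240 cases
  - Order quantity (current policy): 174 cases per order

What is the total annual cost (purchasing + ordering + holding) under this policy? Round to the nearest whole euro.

Ordering: D/Q × S = 37,240/174 × €21 = €4,494.48
Holding:  Q/2 × H = 174/2 × €40.9 = €3,558.30
Purchase cost = D·C = 37,240 × 26 = €968,240.00
Total = €4,494.48 + €3,558.30 + €968,240.00 = €976,292.78

€976,293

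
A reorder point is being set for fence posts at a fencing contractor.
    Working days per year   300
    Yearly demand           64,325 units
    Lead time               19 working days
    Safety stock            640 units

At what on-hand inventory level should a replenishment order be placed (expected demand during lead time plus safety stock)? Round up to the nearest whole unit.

Daily demand d = 64,325 / 300 = 214.417 units/day
Demand during lead time = 214.417 × 19 = 4,073.92
Reorder point = 4,073.92 + 640 = 4,713.92 → round up

4,714 units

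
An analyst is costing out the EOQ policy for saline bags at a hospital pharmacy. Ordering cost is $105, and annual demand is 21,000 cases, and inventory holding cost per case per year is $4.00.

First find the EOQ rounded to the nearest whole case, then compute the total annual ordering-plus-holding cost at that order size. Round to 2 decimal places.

$4,200.00

EOQ = √(2DS/H) = √(2 × 21,000 × 105 / 4)
    = √(1,102,500.00) ≈ 1,050.00 → Q = 1,050 cases
Orders/yr = 21,000/1,050 = 20.000; ordering cost = 20.000 × $105 = $2,100.00
Average inventory = 1,050/2 = 525; holding cost = 525 × $4 = $2,100.00
Total = $2,100.00 + $2,100.00 = $4,200.00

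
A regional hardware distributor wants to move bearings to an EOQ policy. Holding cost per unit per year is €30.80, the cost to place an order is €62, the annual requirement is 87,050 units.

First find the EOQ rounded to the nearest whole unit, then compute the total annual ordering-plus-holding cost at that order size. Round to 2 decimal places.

2DS/H = 2·87,050·62/30.8 = 350,461.04
EOQ = √350,461.04 ≈ 592.00 → Q = 592 units
Ordering: D/Q × S = 87,050/592 × €62 = €9,116.72
Holding:  Q/2 × H = 592/2 × €30.8 = €9,116.80
Total = €9,116.72 + €9,116.80 = €18,233.52

€18,233.52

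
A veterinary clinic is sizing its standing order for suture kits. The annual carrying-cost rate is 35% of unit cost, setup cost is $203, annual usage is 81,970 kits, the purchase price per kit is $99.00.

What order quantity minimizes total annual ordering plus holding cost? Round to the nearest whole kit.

980 kits

H = i·C = 0.35 × $99 = $34.6500 per kit-year
EOQ = √(2DS/H) = √(2 × 81,970 × 203 / 34.65)
    = √(960,456.57) ≈ 980.03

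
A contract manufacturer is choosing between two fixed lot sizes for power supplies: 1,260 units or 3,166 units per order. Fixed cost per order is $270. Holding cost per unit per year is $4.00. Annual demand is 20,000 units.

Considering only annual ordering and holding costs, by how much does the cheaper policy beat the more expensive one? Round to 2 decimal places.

Annual cost at Q: ordering D·S/Q plus holding Q·H/2.
TC(1,260) = (20,000/1,260)×270 + (1,260/2)×4 = $6,805.71
TC(3,166) = (20,000/3,166)×270 + (3,166/2)×4 = $8,037.62
Cheaper: Q = 1,260.  Difference = $1,231.91

$1,231.91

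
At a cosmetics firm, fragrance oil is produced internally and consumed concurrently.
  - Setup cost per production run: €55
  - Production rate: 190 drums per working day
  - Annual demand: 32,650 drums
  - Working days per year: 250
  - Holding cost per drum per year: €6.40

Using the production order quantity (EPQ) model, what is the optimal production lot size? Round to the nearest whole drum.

1,340 drums

Daily demand d = 32,650/250 = 130.600; p = 190; 1 − d/p = 0.31263
EPQ = √(2DS / (H(1 − d/p)))
    = √(2 × 32,650 × 55 / (6.4 × 0.31263)) ≈ 1,339.77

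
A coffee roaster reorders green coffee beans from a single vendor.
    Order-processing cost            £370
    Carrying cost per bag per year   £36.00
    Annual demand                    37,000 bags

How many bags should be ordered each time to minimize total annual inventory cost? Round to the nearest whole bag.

EOQ = √(2DS/H) = √(2 × 37,000 × 370 / 36)
    = √(760,555.56) ≈ 872.10

872 bags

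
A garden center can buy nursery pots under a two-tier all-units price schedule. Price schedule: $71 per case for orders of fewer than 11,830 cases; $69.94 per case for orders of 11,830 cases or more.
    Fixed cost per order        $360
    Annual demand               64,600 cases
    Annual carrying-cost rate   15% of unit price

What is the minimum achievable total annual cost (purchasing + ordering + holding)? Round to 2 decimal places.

H₁ = 15%×$71 = $10.6500;  H₂ = 15%×$69.94 = $10.4910
EOQ₁ = √(2×64,600×360/10.6500) = 2,089.81  (< 11,830, feasible at tier 1)
EOQ₂ = √(2×64,600×360/10.4910) = 2,105.59  (< 11,830 → use Q = 11,830 at tier-2 price)
TC(tier 1 (EOQ₁), Q≈2,089.8) = $4,608,856.52
TC(tier 2, Q≈11,830.0) = $4,582,144.11
Minimum at tier 2: $4,582,144.11

$4,582,144.11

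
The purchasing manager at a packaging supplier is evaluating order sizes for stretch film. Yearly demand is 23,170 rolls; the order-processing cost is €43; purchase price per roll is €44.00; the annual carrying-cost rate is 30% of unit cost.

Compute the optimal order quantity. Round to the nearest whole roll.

389 rolls

H = i·C = 0.3 × €44 = €13.2000 per roll-year
2DS/H = 2·23,170·43/13.2 = 150,956.06
EOQ = √150,956.06 ≈ 388.53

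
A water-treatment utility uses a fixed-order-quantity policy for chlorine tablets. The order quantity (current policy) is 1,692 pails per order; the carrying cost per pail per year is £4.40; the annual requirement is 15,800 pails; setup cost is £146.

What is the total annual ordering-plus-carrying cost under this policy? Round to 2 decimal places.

£5,085.76

Ordering: D/Q × S = 15,800/1,692 × £146 = £1,363.36
Holding:  Q/2 × H = 1,692/2 × £4.4 = £3,722.40
Total = £1,363.36 + £3,722.40 = £5,085.76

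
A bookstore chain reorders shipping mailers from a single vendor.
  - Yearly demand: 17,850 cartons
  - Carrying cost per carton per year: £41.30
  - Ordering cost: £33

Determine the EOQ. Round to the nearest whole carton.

169 cartons

Optimal lot size Q* = (2 × 17,850 × £33 / £41.3)^½ ≈ 168.89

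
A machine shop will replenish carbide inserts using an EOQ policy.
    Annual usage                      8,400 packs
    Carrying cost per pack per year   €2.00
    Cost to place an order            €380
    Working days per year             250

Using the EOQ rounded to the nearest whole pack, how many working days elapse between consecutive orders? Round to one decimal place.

53.2 days

Optimal lot size Q* = (2 × 8,400 × €380 / €2)^½ ≈ 1,786.62 → Q = 1,787 packs
Days between orders = 250 / (D/Q) = 250 / 4.701 ≈ 53.185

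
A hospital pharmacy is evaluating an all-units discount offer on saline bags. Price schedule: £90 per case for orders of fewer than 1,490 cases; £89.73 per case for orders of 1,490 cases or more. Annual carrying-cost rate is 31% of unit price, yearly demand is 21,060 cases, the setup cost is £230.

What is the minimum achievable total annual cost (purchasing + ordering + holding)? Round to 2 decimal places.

H₁ = 31%×£90 = £27.9000;  H₂ = 31%×£89.73 = £27.8163
EOQ₁ = √(2×21,060×230/27.9000) = 589.26  (< 1,490, feasible at tier 1)
EOQ₂ = √(2×21,060×230/27.8163) = 590.14  (< 1,490 → use Q = 1,490 at tier-2 price)
TC(tier 1 (EOQ₁), Q≈589.3) = £1,911,840.32
TC(tier 2, Q≈1,490.0) = £1,913,687.82
Minimum at tier 1 (EOQ₁): £1,911,840.32

£1,911,840.32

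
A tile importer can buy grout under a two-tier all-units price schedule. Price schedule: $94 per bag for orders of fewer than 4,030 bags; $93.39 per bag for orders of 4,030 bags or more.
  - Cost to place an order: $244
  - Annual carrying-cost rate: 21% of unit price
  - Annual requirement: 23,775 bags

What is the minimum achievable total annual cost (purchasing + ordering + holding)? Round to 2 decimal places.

H₁ = 21%×$94 = $19.7400;  H₂ = 21%×$93.39 = $19.6119
EOQ₁ = √(2×23,775×244/19.7400) = 766.65  (< 4,030, feasible at tier 1)
EOQ₂ = √(2×23,775×244/19.6119) = 769.15  (< 4,030 → use Q = 4,030 at tier-2 price)
TC(tier 1 (EOQ₁), Q≈766.6) = $2,249,983.65
TC(tier 2, Q≈4,030.0) = $2,261,304.71
Minimum at tier 1 (EOQ₁): $2,249,983.65

$2,249,983.65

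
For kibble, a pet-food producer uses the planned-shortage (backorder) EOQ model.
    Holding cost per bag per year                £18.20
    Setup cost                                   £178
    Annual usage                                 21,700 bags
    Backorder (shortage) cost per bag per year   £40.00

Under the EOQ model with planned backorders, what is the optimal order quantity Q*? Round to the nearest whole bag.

Q* = √(2DS/H) · √((H + b)/b)
   = √(2 × 21,700 × 178 / 18.2) · √((18.2 + 40) / 40)
   = 651.507 × 1.2062 ≈ 785.87

786 bags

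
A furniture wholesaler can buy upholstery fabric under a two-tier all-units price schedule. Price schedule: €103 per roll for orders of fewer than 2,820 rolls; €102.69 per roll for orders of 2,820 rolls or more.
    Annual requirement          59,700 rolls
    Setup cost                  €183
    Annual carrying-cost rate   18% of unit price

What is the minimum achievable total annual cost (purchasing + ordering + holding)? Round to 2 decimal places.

H₁ = 18%×€103 = €18.5400;  H₂ = 18%×€102.69 = €18.4842
EOQ₁ = √(2×59,700×183/18.5400) = 1,085.61  (< 2,820, feasible at tier 1)
EOQ₂ = √(2×59,700×183/18.4842) = 1,087.24  (< 2,820 → use Q = 2,820 at tier-2 price)
TC(tier 1 (EOQ₁), Q≈1,085.6) = €6,169,227.16
TC(tier 2, Q≈2,820.0) = €6,160,529.87
Minimum at tier 2: €6,160,529.87

€6,160,529.87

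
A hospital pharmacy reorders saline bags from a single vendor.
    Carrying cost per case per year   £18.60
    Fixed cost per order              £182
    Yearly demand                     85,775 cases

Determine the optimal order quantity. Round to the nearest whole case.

Q* = √(2·D·S / H) = √(2·85,775·182 / 18.6) = √1,678,607.5 ≈ 1,295.61

1,296 cases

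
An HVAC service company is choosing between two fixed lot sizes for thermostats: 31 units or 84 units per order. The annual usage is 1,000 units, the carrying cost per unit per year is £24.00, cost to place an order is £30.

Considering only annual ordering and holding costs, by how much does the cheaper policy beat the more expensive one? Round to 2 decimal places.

£25.40

TC(Q) = (D/Q)S + (Q/2)H
TC(31) = (1,000/31)×30 + (31/2)×24 = £1,339.74
TC(84) = (1,000/84)×30 + (84/2)×24 = £1,365.14
|ΔTC| = |£1,339.74 − £1,365.14| = £25.40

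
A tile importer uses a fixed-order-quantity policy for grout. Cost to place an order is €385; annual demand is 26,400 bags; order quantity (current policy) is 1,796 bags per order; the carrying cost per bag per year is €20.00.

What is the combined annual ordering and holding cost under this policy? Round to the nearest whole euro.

€23,619

Ordering: D/Q × S = 26,400/1,796 × €385 = €5,659.24
Holding:  Q/2 × H = 1,796/2 × €20 = €17,960.00
Total = €5,659.24 + €17,960.00 = €23,619.24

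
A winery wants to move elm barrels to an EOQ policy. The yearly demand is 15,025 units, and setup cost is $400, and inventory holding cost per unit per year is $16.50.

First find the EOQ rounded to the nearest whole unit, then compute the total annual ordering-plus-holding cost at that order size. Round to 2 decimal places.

$14,082.97

Optimal lot size Q* = (2 × 15,025 × $400 / $16.5)^½ ≈ 853.51 → Q = 854 units
Orders/yr = 15,025/854 = 17.594; ordering cost = 17.594 × $400 = $7,037.47
Average inventory = 854/2 = 427; holding cost = 427 × $16.5 = $7,045.50
Total = $7,037.47 + $7,045.50 = $14,082.97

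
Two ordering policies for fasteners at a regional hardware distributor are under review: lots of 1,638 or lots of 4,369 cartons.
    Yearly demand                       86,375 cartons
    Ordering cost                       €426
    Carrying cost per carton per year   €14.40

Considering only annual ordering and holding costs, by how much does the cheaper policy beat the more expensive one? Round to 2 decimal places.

€5,621.38

TC(Q) = (D/Q)S + (Q/2)H
TC(1,638) = (86,375/1,638)×426 + (1,638/2)×14.4 = €34,257.43
TC(4,369) = (86,375/4,369)×426 + (4,369/2)×14.4 = €39,878.81
Lots of 1,638 are cheaper by €5,621.38.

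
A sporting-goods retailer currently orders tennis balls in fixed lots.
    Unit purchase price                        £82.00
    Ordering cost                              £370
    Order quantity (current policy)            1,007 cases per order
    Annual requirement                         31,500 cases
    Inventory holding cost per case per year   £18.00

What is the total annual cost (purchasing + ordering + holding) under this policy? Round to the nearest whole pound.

Orders/yr = 31,500/1,007 = 31.281; ordering cost = 31.281 × £370 = £11,573.98
Average inventory = 1,007/2 = 503.5; holding cost = 503.5 × £18 = £9,063.00
Purchase cost = D·C = 31,500 × 82 = £2,583,000.00
Total = £11,573.98 + £9,063.00 + £2,583,000.00 = £2,603,636.98

£2,603,637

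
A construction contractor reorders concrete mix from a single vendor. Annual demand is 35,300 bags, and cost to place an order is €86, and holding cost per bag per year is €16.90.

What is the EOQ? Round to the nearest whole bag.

599 bags

EOQ = √(2DS/H) = √(2 × 35,300 × 86 / 16.9)
    = √(359,266.27) ≈ 599.39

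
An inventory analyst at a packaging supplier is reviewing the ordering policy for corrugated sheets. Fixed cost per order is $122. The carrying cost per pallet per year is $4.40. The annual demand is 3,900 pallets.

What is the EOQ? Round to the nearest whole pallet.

465 pallets

Q* = √(2·D·S / H) = √(2·3,900·122 / 4.4) = √216,272.7 ≈ 465.05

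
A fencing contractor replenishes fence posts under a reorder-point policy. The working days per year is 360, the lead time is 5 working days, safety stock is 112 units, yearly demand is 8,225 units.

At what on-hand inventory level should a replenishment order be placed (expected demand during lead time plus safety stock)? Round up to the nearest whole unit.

Daily demand d = 8,225 / 360 = 22.847 units/day
Demand during lead time = 22.847 × 5 = 114.24
Reorder point = 114.24 + 112 = 226.24 → round up

227 units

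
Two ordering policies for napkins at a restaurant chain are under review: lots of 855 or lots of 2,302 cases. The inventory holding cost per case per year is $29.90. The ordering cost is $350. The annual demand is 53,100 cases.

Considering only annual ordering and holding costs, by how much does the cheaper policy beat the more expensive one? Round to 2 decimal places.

$7,969.22

Annual cost at Q: ordering D·S/Q plus holding Q·H/2.
TC(855) = (53,100/855)×350 + (855/2)×29.9 = $34,519.09
TC(2,302) = (53,100/2,302)×350 + (2,302/2)×29.9 = $42,488.31
Lots of 855 are cheaper by $7,969.22.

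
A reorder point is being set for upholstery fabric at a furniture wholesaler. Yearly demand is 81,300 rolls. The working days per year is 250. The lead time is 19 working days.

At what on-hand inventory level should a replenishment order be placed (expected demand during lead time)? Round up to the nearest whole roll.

Daily demand d = 81,300 / 250 = 325.200 rolls/day
Demand during lead time = 325.200 × 19 = 6,178.80
Reorder point = 6,178.80 → round up

6,179 rolls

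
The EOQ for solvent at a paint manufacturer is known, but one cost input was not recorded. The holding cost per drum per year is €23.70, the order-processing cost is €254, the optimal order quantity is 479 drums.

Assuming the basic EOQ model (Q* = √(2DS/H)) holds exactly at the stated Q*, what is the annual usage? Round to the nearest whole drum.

10,704 drums per year

From Q* = √(2DS/H) ⇒ Q*² = 2DS/H.
D = Q²H / (2S) = 479² × 23.7 / (2 × 254) = 10,704.24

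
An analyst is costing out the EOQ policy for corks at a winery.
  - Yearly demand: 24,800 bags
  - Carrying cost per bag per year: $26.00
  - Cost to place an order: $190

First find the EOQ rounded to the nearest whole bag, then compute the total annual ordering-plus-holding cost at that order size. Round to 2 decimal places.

$15,653.24

Optimal lot size Q* = (2 × 24,800 × $190 / $26)^½ ≈ 602.05 → Q = 602 bags
Orders/yr = 24,800/602 = 41.196; ordering cost = 41.196 × $190 = $7,827.24
Average inventory = 602/2 = 301; holding cost = 301 × $26 = $7,826.00
Total = $7,827.24 + $7,826.00 = $15,653.24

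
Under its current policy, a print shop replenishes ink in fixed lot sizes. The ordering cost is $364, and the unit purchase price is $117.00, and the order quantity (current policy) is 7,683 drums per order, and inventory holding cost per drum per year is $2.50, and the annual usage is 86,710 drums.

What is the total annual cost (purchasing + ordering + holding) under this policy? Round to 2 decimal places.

Ordering: D/Q × S = 86,710/7,683 × $364 = $4,108.09
Holding:  Q/2 × H = 7,683/2 × $2.5 = $9,603.75
Purchase cost = D·C = 86,710 × 117 = $10,145,070.00
Total = $4,108.09 + $9,603.75 + $10,145,070.00 = $10,158,781.84

$10,158,781.84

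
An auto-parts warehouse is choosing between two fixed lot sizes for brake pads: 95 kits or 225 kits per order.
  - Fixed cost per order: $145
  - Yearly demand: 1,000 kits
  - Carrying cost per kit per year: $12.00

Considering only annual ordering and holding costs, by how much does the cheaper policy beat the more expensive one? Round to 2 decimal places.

$101.87

Annual cost at Q: ordering D·S/Q plus holding Q·H/2.
TC(95) = (1,000/95)×145 + (95/2)×12 = $2,096.32
TC(225) = (1,000/225)×145 + (225/2)×12 = $1,994.44
|ΔTC| = |$2,096.32 − $1,994.44| = $101.87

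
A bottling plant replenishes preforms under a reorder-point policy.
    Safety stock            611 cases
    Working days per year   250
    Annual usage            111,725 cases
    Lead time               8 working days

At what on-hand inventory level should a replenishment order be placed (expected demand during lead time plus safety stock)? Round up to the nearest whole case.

Daily demand d = 111,725 / 250 = 446.900 cases/day
Demand during lead time = 446.900 × 8 = 3,575.20
Reorder point = 3,575.20 + 611 = 4,186.20 → round up

4,187 cases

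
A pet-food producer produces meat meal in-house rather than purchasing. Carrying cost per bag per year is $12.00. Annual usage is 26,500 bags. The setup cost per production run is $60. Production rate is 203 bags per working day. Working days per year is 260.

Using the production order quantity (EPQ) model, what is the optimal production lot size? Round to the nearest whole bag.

730 bags

Daily demand d = 26,500/260 = 101.923; p = 203; 1 − d/p = 0.49792
EPQ = √(2DS / (H(1 − d/p)))
    = √(2 × 26,500 × 60 / (12 × 0.49792)) ≈ 729.53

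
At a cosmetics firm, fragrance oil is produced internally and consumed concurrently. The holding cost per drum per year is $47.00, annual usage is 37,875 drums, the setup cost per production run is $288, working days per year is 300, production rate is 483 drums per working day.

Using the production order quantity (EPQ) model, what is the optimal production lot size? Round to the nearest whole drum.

Daily demand d = 37,875/300 = 126.250; p = 483; 1 − d/p = 0.73861
EPQ = √(2DS / (H(1 − d/p)))
    = √(2 × 37,875 × 288 / (47 × 0.73861)) ≈ 792.74

793 drums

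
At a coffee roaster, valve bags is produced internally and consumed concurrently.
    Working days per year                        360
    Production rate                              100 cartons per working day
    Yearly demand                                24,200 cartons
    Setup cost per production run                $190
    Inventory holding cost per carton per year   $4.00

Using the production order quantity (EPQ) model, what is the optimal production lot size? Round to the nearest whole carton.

Daily demand d = 24,200/360 = 67.222; p = 100; 1 − d/p = 0.32778
EPQ = √(2DS / (H(1 − d/p)))
    = √(2 × 24,200 × 190 / (4 × 0.32778)) ≈ 2,648.38

2,648 cartons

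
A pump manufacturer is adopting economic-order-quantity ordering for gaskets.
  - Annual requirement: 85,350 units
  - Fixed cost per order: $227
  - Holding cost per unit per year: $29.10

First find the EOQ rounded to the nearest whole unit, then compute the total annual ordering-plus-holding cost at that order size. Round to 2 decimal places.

EOQ = √(2DS/H) = √(2 × 85,350 × 227 / 29.1)
    = √(1,331,577.32) ≈ 1,153.94 → Q = 1,154 units
Orders/yr = 85,350/1,154 = 73.960; ordering cost = 73.960 × $227 = $16,788.95
Average inventory = 1,154/2 = 577; holding cost = 577 × $29.1 = $16,790.70
Total = $16,788.95 + $16,790.70 = $33,579.65

$33,579.65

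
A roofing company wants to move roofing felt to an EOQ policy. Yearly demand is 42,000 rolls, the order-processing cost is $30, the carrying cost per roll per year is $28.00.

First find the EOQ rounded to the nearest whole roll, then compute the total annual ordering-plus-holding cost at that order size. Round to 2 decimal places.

$8,400.00

Optimal lot size Q* = (2 × 42,000 × $30 / $28)^½ ≈ 300.00 → Q = 300 rolls
Orders/yr = 42,000/300 = 140.000; ordering cost = 140.000 × $30 = $4,200.00
Average inventory = 300/2 = 150; holding cost = 150 × $28 = $4,200.00
Total = $4,200.00 + $4,200.00 = $8,400.00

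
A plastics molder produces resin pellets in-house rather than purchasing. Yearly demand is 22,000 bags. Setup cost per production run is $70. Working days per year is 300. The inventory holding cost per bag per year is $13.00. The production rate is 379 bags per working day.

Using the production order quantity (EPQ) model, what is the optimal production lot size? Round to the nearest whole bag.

542 bags

Daily demand d = 22,000/300 = 73.333; p = 379; 1 − d/p = 0.80651
EPQ = √(2DS / (H(1 − d/p)))
    = √(2 × 22,000 × 70 / (13 × 0.80651)) ≈ 542.00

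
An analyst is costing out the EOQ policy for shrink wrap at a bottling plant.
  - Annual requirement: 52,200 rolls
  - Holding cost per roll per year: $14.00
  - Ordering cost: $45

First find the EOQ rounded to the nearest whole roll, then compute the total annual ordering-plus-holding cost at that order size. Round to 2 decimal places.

Optimal lot size Q* = (2 × 52,200 × $45 / $14)^½ ≈ 579.29 → Q = 579 rolls
Annual ordering cost = (D/Q)·S = (52,200/579) × 45 = $4,056.99
Annual holding cost  = (Q/2)·H = (579/2) × 14 = $4,053.00
Total = $4,056.99 + $4,053.00 = $8,109.99

$8,109.99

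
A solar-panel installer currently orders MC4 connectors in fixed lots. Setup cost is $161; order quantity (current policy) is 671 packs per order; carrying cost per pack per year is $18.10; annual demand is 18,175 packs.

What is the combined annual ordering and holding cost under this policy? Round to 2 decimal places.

$10,433.47

Ordering: D/Q × S = 18,175/671 × $161 = $4,360.92
Holding:  Q/2 × H = 671/2 × $18.1 = $6,072.55
Total = $4,360.92 + $6,072.55 = $10,433.47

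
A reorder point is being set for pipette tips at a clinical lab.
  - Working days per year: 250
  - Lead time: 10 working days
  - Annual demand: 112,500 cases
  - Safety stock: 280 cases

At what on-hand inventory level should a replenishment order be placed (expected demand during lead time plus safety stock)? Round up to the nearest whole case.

4,780 cases

Daily demand d = 112,500 / 250 = 450.000 cases/day
Demand during lead time = 450.000 × 10 = 4,500.00
Reorder point = 4,500.00 + 280 = 4,780.00 → round up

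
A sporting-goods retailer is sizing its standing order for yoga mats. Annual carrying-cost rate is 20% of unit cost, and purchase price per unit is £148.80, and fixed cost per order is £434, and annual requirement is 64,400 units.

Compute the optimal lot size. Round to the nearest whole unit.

1,371 units

Carrying cost H = £148.8 × 20% = £29.7600/unit/yr
Optimal lot size Q* = (2 × 64,400 × £434 / £29.76)^½ ≈ 1,370.52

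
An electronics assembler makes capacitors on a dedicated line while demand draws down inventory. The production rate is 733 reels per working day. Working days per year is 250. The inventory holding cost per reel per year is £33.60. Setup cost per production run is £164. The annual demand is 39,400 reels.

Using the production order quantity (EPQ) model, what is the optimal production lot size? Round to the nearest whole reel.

700 reels

d = 39,400/250 = 157.6000 reels/day;  effective holding cost H(1 − d/p) = 33.6·(1 − 157.6000/733) = 26.37577
Q* = √(2DS / H_eff) = √(2·39,400·164 / 26.37577) ≈ 699.97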